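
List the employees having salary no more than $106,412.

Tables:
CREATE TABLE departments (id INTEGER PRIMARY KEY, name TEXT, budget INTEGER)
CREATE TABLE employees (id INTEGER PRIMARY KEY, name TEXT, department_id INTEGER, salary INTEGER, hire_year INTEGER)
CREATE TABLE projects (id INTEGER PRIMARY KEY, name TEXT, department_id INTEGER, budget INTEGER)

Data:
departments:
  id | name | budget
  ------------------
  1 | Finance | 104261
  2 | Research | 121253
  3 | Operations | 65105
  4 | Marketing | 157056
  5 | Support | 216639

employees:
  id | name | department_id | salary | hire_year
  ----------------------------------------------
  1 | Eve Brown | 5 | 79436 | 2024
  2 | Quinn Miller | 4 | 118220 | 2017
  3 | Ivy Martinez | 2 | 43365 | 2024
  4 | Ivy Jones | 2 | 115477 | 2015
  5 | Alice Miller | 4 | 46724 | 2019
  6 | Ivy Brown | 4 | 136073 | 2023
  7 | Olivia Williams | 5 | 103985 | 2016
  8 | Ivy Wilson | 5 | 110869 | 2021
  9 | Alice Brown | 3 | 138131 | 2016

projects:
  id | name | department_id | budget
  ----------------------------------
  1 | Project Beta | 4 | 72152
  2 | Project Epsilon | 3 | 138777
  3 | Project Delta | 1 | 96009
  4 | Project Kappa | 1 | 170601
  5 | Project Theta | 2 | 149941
SELECT name, salary FROM employees WHERE salary <= 106412

Execution result:
name | salary
Eve Brown | 79436
Ivy Martinez | 43365
Alice Miller | 46724
Olivia Williams | 103985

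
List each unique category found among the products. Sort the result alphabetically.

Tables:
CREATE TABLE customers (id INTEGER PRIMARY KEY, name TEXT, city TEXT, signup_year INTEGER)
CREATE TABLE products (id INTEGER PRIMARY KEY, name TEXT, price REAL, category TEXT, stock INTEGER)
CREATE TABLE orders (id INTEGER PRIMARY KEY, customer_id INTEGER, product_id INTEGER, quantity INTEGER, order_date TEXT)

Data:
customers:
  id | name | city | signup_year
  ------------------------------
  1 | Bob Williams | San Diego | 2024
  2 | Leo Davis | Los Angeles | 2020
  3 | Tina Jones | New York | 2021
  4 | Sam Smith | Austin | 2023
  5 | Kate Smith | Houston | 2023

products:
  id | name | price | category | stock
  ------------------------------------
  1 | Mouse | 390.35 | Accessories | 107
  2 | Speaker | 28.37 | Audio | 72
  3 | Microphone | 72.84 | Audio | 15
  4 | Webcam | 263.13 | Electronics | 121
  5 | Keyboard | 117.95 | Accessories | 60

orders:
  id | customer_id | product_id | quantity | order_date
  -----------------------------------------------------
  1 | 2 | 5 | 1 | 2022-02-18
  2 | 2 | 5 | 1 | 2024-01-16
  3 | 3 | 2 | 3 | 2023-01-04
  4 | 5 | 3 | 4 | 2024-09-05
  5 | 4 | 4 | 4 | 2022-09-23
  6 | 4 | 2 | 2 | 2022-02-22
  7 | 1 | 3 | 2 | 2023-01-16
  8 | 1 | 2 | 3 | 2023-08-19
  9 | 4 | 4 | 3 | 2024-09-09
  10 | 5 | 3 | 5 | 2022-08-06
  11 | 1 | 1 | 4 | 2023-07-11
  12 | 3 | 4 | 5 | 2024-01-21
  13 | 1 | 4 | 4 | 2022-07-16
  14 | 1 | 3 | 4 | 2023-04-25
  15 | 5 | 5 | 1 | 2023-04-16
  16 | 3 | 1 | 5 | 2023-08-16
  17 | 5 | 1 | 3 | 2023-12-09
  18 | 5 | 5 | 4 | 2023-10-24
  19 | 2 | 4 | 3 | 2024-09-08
SELECT DISTINCT category FROM products ORDER BY category

Execution result:
category
Accessories
Audio
Electronics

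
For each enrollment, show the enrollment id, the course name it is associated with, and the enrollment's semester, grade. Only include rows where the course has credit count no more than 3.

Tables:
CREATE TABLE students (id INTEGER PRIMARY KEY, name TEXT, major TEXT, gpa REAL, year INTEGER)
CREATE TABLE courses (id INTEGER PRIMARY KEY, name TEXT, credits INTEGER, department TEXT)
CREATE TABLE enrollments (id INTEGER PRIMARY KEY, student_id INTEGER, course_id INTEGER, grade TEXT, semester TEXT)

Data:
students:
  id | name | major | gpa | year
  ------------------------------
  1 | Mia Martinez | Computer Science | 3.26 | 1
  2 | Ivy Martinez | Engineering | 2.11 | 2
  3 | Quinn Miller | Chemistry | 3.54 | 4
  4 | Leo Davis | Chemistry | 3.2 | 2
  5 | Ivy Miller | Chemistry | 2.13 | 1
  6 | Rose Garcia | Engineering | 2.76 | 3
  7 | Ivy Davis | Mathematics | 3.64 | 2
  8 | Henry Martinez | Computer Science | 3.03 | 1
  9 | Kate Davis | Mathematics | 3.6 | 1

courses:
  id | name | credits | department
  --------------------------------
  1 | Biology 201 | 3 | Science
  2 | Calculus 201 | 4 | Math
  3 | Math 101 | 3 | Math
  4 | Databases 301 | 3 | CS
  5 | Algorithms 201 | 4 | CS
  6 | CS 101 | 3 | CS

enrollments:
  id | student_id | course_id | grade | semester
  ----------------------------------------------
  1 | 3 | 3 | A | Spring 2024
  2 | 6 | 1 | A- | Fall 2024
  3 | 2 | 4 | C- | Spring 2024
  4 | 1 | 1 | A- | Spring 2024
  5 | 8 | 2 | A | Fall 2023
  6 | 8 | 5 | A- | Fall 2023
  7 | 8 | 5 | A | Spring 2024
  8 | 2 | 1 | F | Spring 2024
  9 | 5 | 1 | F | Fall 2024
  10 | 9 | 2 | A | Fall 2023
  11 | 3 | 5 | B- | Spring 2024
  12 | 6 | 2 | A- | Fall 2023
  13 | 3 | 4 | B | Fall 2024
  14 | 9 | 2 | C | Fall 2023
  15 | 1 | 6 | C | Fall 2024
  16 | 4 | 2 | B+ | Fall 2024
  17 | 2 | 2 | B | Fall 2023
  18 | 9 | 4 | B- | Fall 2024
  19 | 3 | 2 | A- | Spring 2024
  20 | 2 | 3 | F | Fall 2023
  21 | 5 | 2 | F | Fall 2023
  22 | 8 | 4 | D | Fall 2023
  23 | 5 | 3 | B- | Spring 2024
SELECT c.id, p.name AS course, c.semester, c.grade FROM enrollments c JOIN courses p ON c.course_id = p.id WHERE p.credits <= 3

Execution result:
id | course | semester | grade
1 | Math 101 | Spring 2024 | A
2 | Biology 201 | Fall 2024 | A-
3 | Databases 301 | Spring 2024 | C-
4 | Biology 201 | Spring 2024 | A-
8 | Biology 201 | Spring 2024 | F
9 | Biology 201 | Fall 2024 | F
13 | Databases 301 | Fall 2024 | B
15 | CS 101 | Fall 2024 | C
18 | Databases 301 | Fall 2024 | B-
20 | Math 101 | Fall 2023 | F
22 | Databases 301 | Fall 2023 | D
23 | Math 101 | Spring 2024 | B-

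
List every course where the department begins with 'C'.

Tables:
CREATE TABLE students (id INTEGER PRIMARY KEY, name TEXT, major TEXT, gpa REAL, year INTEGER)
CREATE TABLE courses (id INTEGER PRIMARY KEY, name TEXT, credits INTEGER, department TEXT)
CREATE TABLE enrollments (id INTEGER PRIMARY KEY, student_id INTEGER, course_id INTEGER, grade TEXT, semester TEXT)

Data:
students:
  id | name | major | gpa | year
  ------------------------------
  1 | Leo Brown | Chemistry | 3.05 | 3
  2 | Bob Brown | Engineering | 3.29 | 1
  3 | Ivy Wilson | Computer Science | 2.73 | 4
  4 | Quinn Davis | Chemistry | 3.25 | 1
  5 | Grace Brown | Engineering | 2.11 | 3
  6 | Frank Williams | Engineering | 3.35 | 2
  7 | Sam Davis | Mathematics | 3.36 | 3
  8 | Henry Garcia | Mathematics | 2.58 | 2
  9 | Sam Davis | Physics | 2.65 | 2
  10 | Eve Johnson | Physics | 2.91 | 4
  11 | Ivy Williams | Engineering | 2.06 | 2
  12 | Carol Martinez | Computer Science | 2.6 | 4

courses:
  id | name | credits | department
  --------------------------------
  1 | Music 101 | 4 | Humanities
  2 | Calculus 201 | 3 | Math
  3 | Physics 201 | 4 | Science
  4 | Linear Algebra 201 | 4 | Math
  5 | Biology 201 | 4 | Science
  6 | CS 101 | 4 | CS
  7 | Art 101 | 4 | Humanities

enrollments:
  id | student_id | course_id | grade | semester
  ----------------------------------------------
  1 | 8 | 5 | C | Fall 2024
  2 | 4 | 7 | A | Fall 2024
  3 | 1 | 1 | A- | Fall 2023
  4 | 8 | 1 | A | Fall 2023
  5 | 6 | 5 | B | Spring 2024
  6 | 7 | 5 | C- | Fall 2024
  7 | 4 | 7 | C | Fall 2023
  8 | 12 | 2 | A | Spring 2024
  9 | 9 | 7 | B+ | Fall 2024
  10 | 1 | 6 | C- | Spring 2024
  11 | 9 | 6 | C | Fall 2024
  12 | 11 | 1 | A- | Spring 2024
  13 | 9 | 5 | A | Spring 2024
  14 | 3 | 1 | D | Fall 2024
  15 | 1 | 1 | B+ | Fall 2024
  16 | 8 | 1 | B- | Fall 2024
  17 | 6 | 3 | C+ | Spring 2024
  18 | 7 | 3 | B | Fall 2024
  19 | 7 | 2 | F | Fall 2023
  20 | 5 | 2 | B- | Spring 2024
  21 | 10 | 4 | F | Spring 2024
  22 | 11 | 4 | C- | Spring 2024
SELECT name, department FROM courses WHERE department LIKE 'C%'

Execution result:
name | department
CS 101 | CS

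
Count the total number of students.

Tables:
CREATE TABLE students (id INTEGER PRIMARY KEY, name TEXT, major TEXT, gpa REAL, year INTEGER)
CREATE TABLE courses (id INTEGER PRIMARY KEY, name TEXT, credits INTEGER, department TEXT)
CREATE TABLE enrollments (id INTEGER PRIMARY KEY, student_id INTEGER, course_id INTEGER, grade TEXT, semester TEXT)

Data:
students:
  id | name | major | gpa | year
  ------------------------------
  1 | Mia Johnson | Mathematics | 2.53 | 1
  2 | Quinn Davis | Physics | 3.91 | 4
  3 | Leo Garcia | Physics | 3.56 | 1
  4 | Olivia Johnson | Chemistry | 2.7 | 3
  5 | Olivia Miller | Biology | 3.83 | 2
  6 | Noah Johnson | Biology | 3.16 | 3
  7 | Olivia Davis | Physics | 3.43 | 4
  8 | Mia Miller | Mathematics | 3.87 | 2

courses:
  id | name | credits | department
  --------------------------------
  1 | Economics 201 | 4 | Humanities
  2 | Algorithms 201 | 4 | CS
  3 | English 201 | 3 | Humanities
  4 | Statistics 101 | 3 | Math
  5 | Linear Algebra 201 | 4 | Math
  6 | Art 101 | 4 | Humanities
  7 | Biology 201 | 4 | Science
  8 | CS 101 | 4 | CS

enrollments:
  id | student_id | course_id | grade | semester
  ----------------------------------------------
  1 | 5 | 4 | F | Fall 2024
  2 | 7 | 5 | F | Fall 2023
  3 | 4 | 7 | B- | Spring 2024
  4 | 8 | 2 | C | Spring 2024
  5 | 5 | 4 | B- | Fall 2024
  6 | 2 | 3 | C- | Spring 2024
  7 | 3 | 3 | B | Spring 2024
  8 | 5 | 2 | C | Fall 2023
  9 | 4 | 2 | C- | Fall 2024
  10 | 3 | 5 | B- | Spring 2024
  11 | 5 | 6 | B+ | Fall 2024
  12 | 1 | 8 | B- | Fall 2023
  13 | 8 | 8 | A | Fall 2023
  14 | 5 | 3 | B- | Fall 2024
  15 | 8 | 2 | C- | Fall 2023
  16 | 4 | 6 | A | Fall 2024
SELECT COUNT(*) FROM students

Execution result:
8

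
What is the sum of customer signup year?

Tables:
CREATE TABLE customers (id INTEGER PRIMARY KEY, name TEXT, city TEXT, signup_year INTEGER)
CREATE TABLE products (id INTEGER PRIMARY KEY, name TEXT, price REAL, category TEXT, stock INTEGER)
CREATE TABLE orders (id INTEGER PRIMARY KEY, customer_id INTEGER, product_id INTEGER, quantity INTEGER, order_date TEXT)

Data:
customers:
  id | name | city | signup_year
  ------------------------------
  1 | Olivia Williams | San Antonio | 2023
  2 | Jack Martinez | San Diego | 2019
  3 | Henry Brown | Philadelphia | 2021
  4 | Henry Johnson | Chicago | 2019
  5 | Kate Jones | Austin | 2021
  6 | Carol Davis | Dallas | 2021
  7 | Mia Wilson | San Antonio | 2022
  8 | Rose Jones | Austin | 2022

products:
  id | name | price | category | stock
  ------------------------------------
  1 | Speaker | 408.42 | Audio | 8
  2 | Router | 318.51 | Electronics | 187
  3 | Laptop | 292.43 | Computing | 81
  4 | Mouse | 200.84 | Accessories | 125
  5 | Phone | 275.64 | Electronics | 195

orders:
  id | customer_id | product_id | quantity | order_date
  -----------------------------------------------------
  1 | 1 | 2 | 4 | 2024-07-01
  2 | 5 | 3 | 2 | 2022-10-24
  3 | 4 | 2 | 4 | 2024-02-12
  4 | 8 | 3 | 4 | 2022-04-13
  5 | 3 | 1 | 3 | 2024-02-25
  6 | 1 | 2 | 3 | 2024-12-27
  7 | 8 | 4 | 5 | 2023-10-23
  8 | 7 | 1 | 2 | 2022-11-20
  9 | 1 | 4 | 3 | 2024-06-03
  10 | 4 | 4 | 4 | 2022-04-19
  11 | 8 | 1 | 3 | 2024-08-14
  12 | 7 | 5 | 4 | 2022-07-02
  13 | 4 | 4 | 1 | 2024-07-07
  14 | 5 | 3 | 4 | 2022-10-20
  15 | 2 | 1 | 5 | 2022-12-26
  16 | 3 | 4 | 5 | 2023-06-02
SELECT SUM(signup_year) FROM customers

Execution result:
16168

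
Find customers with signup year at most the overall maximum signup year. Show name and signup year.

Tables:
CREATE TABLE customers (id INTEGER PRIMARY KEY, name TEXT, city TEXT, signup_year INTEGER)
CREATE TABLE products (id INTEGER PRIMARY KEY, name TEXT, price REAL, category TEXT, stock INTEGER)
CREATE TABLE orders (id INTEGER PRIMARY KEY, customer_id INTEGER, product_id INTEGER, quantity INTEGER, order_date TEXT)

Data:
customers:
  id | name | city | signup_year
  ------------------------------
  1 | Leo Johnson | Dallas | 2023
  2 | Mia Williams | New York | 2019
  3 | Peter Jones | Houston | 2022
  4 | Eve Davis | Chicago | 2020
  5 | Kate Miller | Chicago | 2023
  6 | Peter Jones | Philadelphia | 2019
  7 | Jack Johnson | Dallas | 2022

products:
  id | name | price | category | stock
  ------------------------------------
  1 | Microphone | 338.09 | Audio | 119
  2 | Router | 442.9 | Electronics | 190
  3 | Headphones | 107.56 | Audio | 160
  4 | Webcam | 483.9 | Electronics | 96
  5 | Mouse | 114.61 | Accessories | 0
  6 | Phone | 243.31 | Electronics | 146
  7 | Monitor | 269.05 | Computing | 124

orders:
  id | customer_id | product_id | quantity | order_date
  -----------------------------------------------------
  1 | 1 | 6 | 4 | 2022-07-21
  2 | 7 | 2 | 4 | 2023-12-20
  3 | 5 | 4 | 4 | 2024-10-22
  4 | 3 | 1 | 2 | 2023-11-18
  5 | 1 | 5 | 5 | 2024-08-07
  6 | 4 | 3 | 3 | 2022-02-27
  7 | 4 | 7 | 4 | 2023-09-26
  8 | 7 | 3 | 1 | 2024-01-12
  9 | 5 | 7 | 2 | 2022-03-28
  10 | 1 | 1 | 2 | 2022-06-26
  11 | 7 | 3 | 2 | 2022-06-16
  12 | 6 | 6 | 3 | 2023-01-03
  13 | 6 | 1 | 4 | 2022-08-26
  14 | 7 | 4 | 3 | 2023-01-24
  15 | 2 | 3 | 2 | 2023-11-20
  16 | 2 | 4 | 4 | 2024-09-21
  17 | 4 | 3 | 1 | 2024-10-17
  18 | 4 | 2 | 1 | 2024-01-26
SELECT name, signup_year FROM customers WHERE signup_year <= (SELECT MAX(signup_year) FROM customers)

Execution result:
name | signup_year
Leo Johnson | 2023
Mia Williams | 2019
Peter Jones | 2022
Eve Davis | 2020
Kate Miller | 2023
Peter Jones | 2019
Jack Johnson | 2022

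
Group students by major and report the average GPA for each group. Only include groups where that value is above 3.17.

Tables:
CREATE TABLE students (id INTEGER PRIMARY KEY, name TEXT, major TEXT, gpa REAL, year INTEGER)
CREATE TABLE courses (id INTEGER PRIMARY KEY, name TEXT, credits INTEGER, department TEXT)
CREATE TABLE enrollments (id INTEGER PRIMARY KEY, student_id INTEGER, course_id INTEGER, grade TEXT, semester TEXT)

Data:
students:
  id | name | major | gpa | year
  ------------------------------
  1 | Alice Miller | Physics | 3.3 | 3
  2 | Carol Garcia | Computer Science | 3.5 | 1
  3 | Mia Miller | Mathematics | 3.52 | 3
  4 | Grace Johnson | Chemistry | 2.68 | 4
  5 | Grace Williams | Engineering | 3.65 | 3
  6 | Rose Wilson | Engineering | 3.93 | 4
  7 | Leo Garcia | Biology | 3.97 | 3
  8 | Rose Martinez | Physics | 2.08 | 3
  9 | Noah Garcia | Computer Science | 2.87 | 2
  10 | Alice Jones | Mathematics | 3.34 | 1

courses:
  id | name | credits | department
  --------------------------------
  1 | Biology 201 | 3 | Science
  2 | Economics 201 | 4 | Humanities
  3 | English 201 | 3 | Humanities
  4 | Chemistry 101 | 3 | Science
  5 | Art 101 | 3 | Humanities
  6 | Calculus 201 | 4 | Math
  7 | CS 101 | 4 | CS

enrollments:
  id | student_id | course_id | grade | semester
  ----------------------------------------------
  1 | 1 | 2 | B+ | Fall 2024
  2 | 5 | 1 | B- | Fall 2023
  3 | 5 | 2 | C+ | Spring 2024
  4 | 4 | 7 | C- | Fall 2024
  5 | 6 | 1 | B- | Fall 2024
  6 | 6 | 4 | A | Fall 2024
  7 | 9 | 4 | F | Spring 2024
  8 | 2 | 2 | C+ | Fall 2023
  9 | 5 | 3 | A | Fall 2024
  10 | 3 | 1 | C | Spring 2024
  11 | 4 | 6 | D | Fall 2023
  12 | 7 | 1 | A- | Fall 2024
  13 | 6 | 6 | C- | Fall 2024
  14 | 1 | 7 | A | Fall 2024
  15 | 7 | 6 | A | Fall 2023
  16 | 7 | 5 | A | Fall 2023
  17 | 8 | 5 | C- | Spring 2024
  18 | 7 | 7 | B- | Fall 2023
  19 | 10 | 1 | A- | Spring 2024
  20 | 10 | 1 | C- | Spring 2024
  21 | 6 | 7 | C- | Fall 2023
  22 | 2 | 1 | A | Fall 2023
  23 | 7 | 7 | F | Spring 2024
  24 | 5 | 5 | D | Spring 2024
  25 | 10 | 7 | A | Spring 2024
SELECT major, AVG(gpa) AS avg_gpa FROM students GROUP BY major HAVING AVG(gpa) > 3.17

Execution result:
major | avg_gpa
Biology | 3.97
Computer Science | 3.19
Engineering | 3.79
Mathematics | 3.43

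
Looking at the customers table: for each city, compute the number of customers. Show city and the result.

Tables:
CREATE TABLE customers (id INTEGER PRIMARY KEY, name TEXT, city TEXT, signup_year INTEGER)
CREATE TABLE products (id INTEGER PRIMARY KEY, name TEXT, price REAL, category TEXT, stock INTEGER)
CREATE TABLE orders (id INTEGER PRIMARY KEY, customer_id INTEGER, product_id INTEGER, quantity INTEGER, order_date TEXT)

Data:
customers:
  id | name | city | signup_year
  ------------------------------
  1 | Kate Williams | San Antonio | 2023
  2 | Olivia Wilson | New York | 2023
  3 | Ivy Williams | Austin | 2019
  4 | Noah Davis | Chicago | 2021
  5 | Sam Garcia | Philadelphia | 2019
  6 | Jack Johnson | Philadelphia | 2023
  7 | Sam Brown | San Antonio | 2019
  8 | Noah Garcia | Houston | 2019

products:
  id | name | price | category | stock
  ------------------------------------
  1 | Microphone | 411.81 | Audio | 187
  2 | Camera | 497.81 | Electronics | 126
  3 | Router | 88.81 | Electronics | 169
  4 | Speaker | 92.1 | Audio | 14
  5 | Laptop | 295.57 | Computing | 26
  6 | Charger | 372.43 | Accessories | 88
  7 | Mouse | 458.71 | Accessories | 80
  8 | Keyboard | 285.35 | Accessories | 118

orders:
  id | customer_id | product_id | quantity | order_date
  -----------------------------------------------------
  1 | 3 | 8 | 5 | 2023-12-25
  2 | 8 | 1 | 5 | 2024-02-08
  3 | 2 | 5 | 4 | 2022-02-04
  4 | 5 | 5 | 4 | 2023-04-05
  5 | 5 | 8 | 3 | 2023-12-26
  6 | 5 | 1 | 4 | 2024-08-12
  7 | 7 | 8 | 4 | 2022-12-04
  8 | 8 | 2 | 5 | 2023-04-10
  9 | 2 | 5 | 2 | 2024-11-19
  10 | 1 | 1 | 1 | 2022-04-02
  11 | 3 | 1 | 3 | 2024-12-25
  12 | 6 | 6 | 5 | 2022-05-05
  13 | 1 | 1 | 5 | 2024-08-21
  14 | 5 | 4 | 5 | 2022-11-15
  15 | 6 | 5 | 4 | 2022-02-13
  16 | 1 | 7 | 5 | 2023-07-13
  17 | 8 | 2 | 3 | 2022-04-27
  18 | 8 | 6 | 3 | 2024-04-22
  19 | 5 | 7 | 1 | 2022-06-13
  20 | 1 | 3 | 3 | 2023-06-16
SELECT city, COUNT(*) AS n FROM customers GROUP BY city

Execution result:
city | n
Austin | 1
Chicago | 1
Houston | 1
New York | 1
Philadelphia | 2
San Antonio | 2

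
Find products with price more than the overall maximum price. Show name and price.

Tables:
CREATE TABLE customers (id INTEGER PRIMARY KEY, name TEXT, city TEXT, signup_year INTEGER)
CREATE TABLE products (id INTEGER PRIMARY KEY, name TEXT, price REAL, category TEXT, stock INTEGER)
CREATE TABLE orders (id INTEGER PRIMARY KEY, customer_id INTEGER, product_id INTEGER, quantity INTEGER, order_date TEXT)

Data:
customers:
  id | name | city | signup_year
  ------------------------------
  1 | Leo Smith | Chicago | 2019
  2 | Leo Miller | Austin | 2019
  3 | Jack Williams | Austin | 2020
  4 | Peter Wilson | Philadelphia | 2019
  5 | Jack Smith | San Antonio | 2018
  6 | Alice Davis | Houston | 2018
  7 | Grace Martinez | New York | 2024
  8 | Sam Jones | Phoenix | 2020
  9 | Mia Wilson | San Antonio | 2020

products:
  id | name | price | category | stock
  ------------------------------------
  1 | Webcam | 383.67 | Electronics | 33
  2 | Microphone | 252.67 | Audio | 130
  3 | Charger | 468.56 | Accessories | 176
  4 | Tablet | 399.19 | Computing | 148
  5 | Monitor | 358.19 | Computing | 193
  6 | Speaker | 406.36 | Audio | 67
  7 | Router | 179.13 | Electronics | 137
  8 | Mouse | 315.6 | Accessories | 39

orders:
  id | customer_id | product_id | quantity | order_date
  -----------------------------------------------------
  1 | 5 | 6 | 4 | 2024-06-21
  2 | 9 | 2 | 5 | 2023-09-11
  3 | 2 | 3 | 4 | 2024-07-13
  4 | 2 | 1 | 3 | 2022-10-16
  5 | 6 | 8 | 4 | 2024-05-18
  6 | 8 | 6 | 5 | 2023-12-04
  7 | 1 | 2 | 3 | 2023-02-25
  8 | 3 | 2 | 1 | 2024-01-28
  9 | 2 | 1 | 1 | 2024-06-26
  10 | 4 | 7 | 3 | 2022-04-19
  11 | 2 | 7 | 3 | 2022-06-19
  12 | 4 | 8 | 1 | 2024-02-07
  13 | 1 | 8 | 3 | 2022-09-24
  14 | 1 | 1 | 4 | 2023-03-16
SELECT name, price FROM products WHERE price > (SELECT MAX(price) FROM products)

Execution result:
(no rows)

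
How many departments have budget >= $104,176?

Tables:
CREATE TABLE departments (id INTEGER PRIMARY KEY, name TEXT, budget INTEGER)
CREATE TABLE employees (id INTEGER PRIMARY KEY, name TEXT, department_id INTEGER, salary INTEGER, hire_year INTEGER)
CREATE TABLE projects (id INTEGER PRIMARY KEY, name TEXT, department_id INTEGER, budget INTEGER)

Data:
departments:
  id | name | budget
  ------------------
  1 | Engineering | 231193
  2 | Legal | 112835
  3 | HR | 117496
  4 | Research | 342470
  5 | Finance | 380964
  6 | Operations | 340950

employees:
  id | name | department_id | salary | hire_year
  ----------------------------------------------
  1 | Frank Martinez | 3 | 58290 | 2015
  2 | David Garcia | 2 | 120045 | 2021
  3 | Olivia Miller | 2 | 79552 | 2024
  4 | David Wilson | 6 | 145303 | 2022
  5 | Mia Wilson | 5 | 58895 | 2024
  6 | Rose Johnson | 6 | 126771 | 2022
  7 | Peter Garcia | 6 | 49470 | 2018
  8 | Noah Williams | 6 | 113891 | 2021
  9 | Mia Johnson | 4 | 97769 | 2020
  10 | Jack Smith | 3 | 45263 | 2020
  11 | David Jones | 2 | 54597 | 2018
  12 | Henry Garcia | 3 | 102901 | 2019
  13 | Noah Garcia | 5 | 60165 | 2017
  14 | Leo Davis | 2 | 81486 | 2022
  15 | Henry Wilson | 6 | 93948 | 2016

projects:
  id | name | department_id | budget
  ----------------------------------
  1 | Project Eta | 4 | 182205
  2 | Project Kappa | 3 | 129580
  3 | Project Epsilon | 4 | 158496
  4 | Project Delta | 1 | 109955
SELECT COUNT(*) FROM departments WHERE budget >= 104176

Execution result:
6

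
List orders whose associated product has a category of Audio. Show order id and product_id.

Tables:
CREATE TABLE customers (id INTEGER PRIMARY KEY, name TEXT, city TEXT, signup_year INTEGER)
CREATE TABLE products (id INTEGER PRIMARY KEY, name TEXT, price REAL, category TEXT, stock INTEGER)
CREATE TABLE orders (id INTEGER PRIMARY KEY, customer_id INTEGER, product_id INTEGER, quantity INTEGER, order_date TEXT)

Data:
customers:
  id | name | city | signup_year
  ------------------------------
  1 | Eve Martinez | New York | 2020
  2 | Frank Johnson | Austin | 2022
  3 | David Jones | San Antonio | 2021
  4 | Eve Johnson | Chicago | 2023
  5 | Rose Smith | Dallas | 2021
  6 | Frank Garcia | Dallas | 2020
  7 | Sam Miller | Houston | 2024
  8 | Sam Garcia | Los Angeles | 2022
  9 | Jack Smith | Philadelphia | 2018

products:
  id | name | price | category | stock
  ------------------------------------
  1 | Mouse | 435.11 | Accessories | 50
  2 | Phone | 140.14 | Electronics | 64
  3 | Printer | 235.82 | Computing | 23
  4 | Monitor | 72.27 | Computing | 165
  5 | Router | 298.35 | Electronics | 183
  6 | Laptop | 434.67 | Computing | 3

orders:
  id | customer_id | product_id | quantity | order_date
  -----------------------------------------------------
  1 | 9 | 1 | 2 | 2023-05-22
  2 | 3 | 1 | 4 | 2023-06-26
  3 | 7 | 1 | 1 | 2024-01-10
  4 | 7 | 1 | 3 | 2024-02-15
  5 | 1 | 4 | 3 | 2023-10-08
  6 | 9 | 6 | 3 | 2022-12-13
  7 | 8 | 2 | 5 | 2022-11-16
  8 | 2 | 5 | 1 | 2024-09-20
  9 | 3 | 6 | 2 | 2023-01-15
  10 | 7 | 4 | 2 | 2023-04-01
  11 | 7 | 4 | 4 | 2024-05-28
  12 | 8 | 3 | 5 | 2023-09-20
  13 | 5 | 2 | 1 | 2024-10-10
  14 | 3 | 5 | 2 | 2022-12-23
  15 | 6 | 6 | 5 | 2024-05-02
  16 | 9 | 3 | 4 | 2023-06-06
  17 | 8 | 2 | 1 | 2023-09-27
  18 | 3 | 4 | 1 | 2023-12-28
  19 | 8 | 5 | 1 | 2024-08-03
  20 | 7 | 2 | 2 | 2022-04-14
SELECT id, product_id FROM orders WHERE product_id IN (SELECT id FROM products WHERE category = 'Audio')

Execution result:
(no rows)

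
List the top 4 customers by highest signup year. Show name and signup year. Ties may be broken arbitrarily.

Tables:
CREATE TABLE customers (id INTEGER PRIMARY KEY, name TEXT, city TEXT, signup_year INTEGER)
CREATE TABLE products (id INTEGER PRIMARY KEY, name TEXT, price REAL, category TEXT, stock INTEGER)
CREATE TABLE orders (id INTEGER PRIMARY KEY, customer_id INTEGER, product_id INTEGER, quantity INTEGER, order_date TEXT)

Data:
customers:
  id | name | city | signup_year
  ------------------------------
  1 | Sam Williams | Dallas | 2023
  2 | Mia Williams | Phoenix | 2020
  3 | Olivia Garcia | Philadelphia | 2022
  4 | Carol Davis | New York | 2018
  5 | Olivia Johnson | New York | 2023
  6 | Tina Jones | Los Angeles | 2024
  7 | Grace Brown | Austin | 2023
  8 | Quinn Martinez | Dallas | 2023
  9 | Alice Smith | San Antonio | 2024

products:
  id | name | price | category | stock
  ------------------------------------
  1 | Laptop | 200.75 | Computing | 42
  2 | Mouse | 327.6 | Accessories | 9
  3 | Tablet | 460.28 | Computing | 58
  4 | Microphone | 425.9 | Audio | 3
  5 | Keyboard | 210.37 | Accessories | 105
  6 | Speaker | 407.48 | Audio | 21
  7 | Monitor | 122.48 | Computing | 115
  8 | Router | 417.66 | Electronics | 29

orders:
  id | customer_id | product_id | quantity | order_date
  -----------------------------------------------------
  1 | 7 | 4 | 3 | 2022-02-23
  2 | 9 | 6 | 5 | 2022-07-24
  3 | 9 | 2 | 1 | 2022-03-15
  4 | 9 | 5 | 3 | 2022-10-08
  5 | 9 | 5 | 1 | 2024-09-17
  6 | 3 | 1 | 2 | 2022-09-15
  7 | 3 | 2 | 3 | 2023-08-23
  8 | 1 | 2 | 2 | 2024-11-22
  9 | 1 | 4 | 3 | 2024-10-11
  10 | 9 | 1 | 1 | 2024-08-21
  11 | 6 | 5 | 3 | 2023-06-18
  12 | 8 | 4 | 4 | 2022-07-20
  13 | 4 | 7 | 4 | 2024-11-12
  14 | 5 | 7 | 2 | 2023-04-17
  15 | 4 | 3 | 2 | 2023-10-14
SELECT name, signup_year FROM customers ORDER BY signup_year DESC LIMIT 4

Execution result:
name | signup_year
Tina Jones | 2024
Alice Smith | 2024
Sam Williams | 2023
Olivia Johnson | 2023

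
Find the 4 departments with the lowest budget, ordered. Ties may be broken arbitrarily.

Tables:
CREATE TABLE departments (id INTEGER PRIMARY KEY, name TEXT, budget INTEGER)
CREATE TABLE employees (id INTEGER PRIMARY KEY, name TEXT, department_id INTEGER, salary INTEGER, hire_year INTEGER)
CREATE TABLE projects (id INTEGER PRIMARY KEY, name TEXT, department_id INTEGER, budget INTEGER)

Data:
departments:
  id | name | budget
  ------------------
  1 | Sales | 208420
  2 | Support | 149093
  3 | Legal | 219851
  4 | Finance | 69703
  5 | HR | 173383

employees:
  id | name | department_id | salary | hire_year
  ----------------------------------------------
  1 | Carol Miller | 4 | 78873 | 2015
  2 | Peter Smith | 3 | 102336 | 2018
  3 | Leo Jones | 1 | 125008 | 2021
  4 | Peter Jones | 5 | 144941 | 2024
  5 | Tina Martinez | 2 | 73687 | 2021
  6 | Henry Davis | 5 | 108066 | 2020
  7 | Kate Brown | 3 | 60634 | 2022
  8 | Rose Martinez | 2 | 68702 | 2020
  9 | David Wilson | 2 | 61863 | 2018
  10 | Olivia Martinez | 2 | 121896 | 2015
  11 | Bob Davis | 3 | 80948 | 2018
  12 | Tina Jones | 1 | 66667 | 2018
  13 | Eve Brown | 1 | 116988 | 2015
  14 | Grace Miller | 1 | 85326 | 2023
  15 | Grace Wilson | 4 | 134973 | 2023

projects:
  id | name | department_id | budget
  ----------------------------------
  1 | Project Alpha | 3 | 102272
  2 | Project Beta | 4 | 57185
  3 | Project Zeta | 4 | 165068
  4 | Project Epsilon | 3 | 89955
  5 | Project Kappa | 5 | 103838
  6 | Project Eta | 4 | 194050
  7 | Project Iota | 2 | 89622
SELECT name, budget FROM departments ORDER BY budget ASC LIMIT 4

Execution result:
name | budget
Finance | 69703
Support | 149093
HR | 173383
Sales | 208420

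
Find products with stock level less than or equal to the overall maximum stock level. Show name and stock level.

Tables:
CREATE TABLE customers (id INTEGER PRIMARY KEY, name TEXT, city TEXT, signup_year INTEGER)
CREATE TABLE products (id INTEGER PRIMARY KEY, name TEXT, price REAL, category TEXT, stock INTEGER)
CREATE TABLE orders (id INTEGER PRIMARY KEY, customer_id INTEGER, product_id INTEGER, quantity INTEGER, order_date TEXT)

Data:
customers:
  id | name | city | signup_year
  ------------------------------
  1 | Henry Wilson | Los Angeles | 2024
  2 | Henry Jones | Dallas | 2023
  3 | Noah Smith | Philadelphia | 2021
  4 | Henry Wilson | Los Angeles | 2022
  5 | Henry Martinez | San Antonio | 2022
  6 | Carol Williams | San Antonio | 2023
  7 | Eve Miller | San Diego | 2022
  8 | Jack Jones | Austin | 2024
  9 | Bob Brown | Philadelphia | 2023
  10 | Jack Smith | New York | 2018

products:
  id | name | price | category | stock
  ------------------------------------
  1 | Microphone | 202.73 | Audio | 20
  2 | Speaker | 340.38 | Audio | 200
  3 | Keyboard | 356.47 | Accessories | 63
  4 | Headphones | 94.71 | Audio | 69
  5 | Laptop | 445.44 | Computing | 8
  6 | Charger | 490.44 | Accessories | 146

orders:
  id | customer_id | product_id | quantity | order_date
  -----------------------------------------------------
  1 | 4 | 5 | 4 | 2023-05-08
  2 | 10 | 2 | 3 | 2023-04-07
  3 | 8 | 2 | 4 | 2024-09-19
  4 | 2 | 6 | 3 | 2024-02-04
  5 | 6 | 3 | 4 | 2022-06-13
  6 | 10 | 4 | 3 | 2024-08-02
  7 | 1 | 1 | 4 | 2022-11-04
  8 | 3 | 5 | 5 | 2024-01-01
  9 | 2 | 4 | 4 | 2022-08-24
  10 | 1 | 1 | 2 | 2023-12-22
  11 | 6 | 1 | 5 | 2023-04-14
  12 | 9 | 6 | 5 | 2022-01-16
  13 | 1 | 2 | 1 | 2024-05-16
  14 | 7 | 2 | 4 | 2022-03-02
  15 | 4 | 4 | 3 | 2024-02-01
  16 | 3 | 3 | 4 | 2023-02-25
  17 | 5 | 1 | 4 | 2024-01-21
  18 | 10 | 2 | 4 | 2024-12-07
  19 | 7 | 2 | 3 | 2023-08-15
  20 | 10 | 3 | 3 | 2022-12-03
SELECT name, stock FROM products WHERE stock <= (SELECT MAX(stock) FROM products)

Execution result:
name | stock
Microphone | 20
Speaker | 200
Keyboard | 63
Headphones | 69
Laptop | 8
Charger | 146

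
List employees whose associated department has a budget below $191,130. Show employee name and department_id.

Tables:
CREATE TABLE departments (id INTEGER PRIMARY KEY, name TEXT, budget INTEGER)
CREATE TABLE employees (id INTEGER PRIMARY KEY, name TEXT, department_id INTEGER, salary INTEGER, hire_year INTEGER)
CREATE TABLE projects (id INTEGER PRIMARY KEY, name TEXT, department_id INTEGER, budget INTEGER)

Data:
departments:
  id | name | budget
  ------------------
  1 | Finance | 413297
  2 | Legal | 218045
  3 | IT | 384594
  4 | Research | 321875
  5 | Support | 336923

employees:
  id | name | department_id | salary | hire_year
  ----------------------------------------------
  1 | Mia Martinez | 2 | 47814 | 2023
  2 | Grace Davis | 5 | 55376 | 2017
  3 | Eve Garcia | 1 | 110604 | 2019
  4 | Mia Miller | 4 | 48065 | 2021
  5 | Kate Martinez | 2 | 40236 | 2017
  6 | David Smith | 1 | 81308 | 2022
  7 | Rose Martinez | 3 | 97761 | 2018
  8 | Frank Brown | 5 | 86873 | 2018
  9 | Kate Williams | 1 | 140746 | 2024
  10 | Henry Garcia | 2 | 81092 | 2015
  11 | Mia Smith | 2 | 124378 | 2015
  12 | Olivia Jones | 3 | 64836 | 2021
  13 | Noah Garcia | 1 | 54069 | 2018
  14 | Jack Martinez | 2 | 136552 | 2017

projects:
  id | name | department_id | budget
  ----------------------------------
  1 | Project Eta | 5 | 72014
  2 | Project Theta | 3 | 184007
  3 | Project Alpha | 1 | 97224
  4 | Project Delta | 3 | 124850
SELECT name, department_id FROM employees WHERE department_id IN (SELECT id FROM departments WHERE budget < 191130)

Execution result:
(no rows)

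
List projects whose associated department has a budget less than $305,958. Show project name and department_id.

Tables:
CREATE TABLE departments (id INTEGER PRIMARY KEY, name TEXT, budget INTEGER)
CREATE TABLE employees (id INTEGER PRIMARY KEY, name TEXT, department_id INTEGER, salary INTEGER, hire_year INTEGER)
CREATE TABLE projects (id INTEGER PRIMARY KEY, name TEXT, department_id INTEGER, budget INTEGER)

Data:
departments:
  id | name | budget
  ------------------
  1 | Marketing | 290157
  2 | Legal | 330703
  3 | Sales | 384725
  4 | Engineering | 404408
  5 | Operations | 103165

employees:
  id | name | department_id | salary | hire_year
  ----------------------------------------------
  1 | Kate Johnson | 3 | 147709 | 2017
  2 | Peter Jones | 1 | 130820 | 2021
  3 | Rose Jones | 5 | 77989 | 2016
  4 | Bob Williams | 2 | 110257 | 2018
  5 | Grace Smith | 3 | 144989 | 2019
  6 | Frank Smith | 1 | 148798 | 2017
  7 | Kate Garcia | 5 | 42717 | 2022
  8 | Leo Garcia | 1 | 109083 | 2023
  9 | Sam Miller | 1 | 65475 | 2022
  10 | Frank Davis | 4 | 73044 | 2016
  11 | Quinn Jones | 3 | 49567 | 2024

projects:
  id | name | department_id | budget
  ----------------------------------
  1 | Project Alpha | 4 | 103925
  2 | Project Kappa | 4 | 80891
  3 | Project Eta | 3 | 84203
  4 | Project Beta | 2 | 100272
SELECT name, department_id FROM projects WHERE department_id IN (SELECT id FROM departments WHERE budget < 305958)

Execution result:
(no rows)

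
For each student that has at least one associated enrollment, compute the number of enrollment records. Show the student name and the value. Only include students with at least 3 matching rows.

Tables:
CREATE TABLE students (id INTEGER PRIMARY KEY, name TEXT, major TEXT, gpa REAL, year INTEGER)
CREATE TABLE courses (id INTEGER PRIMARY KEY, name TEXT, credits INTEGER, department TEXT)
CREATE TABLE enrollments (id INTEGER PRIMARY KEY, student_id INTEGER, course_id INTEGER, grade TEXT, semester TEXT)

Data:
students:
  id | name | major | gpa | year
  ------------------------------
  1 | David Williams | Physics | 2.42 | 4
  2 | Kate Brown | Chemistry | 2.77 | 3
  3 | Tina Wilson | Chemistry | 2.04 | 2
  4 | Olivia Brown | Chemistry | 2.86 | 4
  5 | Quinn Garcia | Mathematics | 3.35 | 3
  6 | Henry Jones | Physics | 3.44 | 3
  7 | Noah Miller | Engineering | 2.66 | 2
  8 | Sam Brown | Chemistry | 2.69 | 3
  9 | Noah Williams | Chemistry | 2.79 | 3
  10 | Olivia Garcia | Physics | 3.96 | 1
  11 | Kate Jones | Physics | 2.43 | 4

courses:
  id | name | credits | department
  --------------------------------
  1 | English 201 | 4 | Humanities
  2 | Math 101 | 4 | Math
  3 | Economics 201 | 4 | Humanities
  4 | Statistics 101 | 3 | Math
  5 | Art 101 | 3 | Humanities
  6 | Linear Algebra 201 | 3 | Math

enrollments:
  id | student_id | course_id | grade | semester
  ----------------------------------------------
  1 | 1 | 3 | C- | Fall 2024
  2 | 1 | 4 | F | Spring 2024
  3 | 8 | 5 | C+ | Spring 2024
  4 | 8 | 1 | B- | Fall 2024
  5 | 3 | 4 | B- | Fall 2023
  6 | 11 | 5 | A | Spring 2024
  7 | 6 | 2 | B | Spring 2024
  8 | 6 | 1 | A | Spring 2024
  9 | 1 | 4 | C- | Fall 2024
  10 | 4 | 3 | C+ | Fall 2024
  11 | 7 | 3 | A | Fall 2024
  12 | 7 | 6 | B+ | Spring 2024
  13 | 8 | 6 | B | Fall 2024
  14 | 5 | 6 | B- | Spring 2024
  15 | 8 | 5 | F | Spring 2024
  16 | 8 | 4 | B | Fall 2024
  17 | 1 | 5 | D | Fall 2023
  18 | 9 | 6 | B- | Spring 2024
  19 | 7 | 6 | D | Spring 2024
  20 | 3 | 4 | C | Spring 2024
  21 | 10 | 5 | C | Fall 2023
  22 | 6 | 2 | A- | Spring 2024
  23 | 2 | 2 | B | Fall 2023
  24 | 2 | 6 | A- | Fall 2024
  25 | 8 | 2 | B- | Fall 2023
SELECT p.name, COUNT(*) AS n FROM enrollments c JOIN students p ON c.student_id = p.id GROUP BY p.id, p.name HAVING COUNT(*) >= 3

Execution result:
name | n
David Williams | 4
Henry Jones | 3
Noah Miller | 3
Sam Brown | 6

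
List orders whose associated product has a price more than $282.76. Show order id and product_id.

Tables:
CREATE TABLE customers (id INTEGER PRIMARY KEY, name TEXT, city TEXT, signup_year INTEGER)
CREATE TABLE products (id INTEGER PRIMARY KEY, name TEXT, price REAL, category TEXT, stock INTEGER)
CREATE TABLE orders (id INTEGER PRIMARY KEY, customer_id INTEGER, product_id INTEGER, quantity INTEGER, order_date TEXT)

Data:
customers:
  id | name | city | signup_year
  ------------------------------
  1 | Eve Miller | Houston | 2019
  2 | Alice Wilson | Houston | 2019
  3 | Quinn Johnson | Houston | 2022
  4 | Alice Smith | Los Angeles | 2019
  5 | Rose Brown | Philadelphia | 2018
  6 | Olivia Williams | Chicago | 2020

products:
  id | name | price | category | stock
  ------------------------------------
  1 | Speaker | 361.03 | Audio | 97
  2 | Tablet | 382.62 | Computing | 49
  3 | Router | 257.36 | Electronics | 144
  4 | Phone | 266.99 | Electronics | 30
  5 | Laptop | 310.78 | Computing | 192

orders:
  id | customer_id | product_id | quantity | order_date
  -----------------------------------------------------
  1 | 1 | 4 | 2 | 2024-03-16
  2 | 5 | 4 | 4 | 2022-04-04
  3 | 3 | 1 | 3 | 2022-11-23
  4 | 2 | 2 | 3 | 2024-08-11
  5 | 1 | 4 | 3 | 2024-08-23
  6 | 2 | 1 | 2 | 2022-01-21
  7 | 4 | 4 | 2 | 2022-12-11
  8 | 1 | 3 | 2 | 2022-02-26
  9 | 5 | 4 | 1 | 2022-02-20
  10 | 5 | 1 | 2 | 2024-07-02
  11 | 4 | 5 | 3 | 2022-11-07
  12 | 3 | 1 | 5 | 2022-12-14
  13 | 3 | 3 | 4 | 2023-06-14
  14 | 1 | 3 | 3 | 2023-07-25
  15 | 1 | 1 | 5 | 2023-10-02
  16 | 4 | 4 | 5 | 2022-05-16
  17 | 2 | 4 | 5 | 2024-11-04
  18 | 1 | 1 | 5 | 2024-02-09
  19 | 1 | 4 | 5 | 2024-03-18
SELECT id, product_id FROM orders WHERE product_id IN (SELECT id FROM products WHERE price > 282.76)

Execution result:
id | product_id
3 | 1
4 | 2
6 | 1
10 | 1
11 | 5
12 | 1
15 | 1
18 | 1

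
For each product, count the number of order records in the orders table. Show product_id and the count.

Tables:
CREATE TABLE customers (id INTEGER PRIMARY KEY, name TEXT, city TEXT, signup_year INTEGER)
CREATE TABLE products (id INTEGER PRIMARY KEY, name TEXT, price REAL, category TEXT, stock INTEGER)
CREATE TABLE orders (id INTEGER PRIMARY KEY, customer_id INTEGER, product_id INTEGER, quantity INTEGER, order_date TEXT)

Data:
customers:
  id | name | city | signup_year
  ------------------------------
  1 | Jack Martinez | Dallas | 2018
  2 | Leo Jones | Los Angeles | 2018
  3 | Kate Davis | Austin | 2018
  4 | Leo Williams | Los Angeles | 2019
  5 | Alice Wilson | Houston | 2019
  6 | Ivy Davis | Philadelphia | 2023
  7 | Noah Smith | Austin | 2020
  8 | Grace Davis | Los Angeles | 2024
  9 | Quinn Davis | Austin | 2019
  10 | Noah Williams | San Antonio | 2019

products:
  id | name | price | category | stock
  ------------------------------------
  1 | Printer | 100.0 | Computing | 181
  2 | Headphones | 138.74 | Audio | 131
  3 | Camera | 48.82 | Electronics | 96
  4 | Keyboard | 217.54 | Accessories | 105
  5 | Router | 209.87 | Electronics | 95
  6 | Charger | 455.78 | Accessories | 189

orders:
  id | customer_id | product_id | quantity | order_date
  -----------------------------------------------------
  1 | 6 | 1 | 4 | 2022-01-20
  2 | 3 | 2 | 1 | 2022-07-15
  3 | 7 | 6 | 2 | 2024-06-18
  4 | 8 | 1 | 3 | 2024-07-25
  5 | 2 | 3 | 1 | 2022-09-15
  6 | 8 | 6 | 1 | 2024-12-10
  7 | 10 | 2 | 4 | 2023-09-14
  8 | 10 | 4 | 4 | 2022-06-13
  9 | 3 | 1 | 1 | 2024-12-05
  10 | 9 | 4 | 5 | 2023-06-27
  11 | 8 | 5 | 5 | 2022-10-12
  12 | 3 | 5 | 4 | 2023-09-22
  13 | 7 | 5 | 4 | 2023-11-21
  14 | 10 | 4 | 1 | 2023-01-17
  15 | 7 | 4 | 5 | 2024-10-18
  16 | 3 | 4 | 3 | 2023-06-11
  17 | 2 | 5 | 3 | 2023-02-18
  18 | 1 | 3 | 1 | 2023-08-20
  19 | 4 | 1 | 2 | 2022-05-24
SELECT product_id, COUNT(*) AS order_count FROM orders GROUP BY product_id

Execution result:
product_id | order_count
1 | 4
2 | 2
3 | 2
4 | 5
5 | 4
6 | 2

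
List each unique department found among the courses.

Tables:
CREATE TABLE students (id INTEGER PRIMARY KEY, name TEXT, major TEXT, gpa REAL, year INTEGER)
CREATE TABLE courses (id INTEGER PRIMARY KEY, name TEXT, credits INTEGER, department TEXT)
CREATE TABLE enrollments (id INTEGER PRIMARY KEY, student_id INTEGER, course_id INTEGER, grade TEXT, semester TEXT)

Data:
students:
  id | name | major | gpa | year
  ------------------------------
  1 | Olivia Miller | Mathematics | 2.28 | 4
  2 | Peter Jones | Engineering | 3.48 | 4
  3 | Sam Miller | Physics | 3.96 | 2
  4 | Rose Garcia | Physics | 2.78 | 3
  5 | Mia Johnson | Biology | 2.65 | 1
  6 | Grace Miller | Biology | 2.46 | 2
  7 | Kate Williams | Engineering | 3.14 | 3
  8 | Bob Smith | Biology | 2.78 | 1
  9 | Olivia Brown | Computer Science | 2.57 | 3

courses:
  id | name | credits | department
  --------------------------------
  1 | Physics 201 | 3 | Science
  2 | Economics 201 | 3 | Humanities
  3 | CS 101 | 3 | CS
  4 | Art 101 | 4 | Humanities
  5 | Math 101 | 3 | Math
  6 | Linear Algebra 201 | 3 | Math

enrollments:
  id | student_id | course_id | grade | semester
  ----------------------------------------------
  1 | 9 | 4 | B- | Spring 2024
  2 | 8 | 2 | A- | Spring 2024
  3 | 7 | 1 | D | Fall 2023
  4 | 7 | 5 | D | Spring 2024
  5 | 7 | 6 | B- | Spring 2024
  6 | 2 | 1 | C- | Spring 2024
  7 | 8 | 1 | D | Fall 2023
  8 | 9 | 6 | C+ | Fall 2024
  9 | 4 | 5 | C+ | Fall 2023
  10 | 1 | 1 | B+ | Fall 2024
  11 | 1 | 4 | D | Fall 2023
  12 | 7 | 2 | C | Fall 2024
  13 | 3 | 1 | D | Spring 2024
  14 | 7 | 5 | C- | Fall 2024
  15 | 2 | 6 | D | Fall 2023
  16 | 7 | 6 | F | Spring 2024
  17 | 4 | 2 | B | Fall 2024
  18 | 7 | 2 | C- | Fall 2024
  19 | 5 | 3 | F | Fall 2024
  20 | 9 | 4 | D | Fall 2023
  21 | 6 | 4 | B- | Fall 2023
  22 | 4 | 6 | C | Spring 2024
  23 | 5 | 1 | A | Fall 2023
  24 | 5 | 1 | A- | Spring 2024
SELECT DISTINCT department FROM courses

Execution result:
department
Science
Humanities
CS
Math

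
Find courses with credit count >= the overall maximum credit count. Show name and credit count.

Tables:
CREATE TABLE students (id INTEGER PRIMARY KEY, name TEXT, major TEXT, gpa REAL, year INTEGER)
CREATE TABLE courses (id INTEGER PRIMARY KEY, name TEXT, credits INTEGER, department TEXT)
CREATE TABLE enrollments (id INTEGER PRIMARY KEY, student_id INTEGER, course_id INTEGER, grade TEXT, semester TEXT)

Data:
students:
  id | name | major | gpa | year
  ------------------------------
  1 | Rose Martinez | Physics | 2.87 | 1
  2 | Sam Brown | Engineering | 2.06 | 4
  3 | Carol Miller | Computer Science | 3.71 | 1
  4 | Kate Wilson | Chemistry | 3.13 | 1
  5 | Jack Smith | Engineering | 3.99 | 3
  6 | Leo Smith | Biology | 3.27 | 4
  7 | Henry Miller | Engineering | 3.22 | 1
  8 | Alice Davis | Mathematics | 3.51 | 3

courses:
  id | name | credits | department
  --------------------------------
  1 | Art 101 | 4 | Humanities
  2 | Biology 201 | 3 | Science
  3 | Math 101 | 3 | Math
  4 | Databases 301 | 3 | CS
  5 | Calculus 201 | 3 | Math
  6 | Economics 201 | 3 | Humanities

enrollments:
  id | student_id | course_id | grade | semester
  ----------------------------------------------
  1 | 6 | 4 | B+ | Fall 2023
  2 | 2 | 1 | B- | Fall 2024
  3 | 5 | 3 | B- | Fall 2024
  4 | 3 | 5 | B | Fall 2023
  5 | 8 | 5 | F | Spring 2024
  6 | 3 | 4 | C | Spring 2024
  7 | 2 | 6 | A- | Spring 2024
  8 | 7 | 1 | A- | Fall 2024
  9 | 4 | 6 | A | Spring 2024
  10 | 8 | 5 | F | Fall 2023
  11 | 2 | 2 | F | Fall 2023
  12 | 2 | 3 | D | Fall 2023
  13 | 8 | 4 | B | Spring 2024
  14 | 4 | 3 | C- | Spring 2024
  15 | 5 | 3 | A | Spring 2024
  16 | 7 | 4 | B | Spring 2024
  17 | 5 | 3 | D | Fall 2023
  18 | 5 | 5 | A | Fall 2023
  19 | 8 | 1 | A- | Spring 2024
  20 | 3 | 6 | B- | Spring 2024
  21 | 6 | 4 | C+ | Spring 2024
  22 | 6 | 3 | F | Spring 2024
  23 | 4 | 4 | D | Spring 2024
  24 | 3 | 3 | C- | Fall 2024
SELECT name, credits FROM courses WHERE credits >= (SELECT MAX(credits) FROM courses)

Execution result:
name | credits
Art 101 | 4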